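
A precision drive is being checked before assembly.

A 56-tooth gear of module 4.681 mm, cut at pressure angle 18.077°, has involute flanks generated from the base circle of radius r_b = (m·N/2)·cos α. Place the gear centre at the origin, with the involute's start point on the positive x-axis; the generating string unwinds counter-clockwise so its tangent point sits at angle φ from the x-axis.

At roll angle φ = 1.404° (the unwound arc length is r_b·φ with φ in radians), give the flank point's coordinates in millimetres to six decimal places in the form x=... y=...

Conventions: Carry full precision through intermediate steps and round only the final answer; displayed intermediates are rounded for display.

x=124.635935 y=0.000611

topology: single-mesh involute geometry — m = 4.681, N = 56
pitch radius r_p = m·N/2 = 4.681·56/2 = 131.068000
base radius r_b = r_p·cos α = 131.068000·cos 18.077° = 124.598532
roll angle φ = 1.404° = 0.02450442 rad
x = r_b·(cos φ + φ·sin φ) = 124.635935
y = r_b·(sin φ − φ·cos φ) = 0.000611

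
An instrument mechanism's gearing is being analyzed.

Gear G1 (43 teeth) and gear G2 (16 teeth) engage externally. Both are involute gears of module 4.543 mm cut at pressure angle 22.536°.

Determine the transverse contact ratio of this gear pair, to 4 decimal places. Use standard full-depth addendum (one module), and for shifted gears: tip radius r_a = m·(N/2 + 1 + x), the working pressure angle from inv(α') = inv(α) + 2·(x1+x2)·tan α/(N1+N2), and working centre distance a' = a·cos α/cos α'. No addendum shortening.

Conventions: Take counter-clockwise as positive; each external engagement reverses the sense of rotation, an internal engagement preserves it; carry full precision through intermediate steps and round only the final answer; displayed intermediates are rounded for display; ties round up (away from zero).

recognized (one external pair, fixed centres): single-mesh tooth geometry, m = 4.543, N1 = 43, N2 = 16
base radii: r_b1 = 90.215968, r_b2 = 33.568732
tip radii: r_a1 = 102.217500, r_a2 = 40.887000
no profile shift: α' = α, a' = a
action lengths: √(r_a1²−r_b1²) = 48.057220, √(r_a2²−r_b2²) = 23.342814
base pitch p_b = π·m·cos α = 13.182410
CR = (48.057220 + 23.342814 − 134.018500·sin 22.53600°)/13.182410 = 1.519873
contact ratio ≈ 1.5199

1.5199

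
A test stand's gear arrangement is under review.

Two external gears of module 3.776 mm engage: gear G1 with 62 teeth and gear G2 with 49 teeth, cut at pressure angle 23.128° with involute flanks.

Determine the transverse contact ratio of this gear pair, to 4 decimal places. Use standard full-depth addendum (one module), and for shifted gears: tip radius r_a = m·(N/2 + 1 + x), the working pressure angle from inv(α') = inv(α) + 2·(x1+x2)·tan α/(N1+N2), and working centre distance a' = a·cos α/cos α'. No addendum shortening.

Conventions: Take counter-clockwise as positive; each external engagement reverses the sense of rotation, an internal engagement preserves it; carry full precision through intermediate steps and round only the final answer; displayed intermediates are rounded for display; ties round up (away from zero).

1.6189

recognized (one external pair, fixed centres): single-mesh tooth geometry, m = 3.776, N1 = 62, N2 = 49
base radii: r_b1 = 107.648169, r_b2 = 85.076779
tip radii: r_a1 = 120.832000, r_a2 = 96.288000
no profile shift: α' = α, a' = a
action lengths: √(r_a1²−r_b1²) = 54.883913, √(r_a2²−r_b2²) = 45.092357
base pitch p_b = π·m·cos α = 10.909248
CR = (54.883913 + 45.092357 − 209.568000·sin 23.12800°)/10.909248 = 1.618881
contact ratio ≈ 1.6189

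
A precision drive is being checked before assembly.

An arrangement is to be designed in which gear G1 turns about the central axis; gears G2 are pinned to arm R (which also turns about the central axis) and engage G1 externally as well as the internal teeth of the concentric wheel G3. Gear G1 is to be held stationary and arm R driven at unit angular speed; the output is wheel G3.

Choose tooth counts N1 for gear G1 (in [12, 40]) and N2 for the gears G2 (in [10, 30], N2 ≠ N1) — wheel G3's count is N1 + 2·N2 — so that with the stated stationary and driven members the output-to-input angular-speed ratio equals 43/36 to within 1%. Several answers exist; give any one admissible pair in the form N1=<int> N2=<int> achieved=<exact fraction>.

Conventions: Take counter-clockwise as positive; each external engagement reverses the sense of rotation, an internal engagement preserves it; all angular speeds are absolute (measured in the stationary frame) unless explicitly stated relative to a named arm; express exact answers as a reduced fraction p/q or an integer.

N1=14 N2=29 achieved=43/36

class = planetary set [ratio 43/36 wanted; Willis about the carrier]
Willis with ω_sun = 0: ω_ring/ω_arm = (N1+N3)/N3; set equal to 43/36  ⇒  N3/N1 = 1/(43/36 − 1) = 36/7
N3 = N1 + 2·N2  ⇒  N2/N1 = (N3/N1 − 1)/2 = (36/7 − 1)/2 = 29/14
smallest multiple with N1 ≥ 12 and N2 ≥ 10: k = 1  ⇒  N1 = 1·14 = 14, N2 = 1·29 = 29 (N1 ≤ 40, N2 ≤ 30, N2 ≠ N1 ✓), N3 = 14 + 2·29 = 72
check: (N1+N3)/N3 with N1 = 14, N3 = 72 gives 43/36; |achieved − target| = 0 ≤ 43/3600 ✓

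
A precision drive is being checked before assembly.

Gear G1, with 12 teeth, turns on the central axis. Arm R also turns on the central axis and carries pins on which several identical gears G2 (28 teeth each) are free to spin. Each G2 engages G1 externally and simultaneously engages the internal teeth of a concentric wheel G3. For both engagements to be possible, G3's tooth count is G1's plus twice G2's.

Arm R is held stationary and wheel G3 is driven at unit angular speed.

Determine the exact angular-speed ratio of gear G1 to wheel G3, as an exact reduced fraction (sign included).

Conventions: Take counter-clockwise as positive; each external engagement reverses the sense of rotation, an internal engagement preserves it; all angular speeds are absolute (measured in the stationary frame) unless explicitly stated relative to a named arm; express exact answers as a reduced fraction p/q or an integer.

class = planetary set [G3 = 12+2·28 = 68; Willis about the carrier]
ring teeth: 12 + 2·28 = 68
12(ω_sun−ω_arm) = −68(ω_ring−ω_arm),  ω_arm = 0, ω_ring = 1
ω_sun = 0 − (68/12)(1−0) = -17/3
ω_out/ω_in = -17/3

-17/3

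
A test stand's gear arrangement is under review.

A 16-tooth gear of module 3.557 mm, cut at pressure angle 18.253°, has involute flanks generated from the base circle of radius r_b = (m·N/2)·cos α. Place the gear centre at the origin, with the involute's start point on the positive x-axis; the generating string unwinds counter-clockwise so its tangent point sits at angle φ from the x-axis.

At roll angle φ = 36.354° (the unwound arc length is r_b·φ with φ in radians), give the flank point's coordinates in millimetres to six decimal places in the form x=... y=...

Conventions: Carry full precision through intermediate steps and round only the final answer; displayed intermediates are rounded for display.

recognized (one wheel, involute flank): single-mesh tooth geometry, m = 3.557, N = 16
pitch radius r_p = m·N/2 = 3.557·16/2 = 28.456000
base radius r_b = r_p·cos α = 28.456000·cos 18.253° = 27.024172
roll angle φ = 36.354° = 0.63449700 rad
x = r_b·(cos φ + φ·sin φ) = 31.928581
y = r_b·(sin φ − φ·cos φ) = 2.209703

x=31.928581 y=2.209703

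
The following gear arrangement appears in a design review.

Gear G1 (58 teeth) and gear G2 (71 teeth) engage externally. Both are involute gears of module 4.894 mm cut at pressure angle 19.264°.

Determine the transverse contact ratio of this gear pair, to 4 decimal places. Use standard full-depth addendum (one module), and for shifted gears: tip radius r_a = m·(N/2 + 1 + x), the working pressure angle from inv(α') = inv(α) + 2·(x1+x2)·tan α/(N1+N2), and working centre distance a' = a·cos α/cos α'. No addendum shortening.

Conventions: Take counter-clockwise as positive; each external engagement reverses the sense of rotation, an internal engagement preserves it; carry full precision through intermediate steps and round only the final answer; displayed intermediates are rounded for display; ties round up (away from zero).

single-mesh involute tooth geometry (58T engaging 71T at module 4.894)
base radii: r_b1 = 133.979341, r_b2 = 164.009193
tip radii: r_a1 = 146.820000, r_a2 = 178.631000
no profile shift: α' = α, a' = a
action lengths: √(r_a1²−r_b1²) = 60.047053, √(r_a2²−r_b2²) = 70.781486
base pitch p_b = π·m·cos α = 14.514087
CR = (60.047053 + 70.781486 − 315.663000·sin 19.26400°)/14.514087 = 1.838530
contact ratio ≈ 1.8385

1.8385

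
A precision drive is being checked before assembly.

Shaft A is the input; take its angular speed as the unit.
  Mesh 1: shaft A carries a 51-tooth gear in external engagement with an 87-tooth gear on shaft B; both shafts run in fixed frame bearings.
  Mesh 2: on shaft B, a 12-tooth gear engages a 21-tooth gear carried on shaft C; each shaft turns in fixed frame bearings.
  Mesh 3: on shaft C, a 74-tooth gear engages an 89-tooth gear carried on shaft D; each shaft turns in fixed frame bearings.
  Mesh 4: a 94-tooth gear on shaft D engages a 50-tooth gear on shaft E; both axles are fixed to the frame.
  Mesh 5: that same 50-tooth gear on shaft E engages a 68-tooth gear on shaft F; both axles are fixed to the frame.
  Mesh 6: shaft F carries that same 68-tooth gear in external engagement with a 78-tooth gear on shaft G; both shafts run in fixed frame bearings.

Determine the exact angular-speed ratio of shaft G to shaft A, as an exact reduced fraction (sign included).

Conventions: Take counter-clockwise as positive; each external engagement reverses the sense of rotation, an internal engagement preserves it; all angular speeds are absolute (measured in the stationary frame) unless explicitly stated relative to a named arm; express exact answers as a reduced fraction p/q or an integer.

class = fixed-axis compound train [6 meshes; 6 ratios multiply, 6 sense flips]
mesh 1 [51T→87T]: running ratio 17/29, sense −
mesh 2 [12T→21T]: running ratio 68/203, sense +
mesh 3 [74T→89T]: running ratio 5032/18067, sense −
mesh 4 [94T→50T]: running ratio 236504/451675, sense +
mesh 5 [50T→68T]: running ratio 6956/18067, sense −
mesh 6 [68T→78T]: running ratio 236504/704613, sense +
ω_out/ω_in = 236504/704613

236504/704613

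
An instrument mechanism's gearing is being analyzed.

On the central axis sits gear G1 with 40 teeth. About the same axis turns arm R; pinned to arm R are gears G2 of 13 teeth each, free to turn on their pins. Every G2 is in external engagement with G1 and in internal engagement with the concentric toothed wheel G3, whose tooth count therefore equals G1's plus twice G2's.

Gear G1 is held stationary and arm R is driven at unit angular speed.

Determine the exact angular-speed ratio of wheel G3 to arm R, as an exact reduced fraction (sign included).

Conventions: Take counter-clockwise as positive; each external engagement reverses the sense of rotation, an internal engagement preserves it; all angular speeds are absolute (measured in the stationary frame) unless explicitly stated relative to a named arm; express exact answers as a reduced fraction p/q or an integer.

class = planetary set [G3 = 40+2·13 = 66; Willis about the carrier]
ring teeth: 40 + 2·13 = 66
40(ω_sun−ω_arm) = −66(ω_ring−ω_arm),  ω_sun = 0, ω_arm = 1
ω_ring = 1 − (40/66)(0−1) = 53/33
ω_out/ω_in = 53/33

53/33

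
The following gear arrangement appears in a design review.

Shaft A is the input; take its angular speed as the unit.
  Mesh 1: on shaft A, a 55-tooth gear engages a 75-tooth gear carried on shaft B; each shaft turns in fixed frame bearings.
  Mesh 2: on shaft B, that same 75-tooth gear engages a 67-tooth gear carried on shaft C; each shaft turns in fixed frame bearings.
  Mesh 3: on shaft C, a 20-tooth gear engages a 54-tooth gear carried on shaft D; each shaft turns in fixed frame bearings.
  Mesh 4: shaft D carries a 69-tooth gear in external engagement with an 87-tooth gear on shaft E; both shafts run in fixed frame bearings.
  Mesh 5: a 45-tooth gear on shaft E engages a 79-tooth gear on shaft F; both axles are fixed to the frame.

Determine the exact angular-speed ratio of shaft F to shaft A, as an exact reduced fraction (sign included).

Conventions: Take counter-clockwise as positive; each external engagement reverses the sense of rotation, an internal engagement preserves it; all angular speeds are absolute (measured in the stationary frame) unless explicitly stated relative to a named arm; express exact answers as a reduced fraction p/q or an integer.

-63250/460491

class = fixed-axis compound train [5 meshes; 5 ratios multiply, 5 sense flips]
mesh 1 [55T→75T]: running ratio 11/15, sense −
mesh 2 [75T→67T]: running ratio 55/67, sense +
mesh 3 [20T→54T]: running ratio 550/1809, sense −
mesh 4 [69T→87T]: running ratio 12650/52461, sense +
mesh 5 [45T→79T]: running ratio 63250/460491, sense −
ω_out/ω_in = -63250/460491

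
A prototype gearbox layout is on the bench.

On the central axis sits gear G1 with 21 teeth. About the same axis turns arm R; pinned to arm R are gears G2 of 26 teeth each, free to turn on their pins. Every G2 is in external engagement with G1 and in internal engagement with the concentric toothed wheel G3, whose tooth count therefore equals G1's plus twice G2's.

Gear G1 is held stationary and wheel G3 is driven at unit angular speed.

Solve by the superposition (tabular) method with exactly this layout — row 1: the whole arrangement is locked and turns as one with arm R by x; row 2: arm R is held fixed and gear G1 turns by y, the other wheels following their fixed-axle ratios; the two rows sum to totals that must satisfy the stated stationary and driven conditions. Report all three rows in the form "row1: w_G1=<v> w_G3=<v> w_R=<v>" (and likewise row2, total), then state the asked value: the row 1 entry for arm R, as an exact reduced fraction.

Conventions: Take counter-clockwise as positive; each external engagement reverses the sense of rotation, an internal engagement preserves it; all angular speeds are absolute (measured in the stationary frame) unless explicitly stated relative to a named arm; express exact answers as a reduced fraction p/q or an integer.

row1: w_G1=73/94 w_G3=73/94 w_R=73/94
row2: w_G1=-73/94 w_G3=21/94 w_R=0
total: w_G1=0 w_G3=1 w_R=73/94
asked value: 73/94

topology: planetary set — G1 21T / G2 26T / G3 73T, arm = carrier (Willis)
superposition row 1 [locked train]: every member turns x
row 2: sun turns y, ring = −(21/73)·y, arm 0
boundary: total ω_sun = x + y = 0 and total ω_ring = x − (21/73)·y = 1  ⇒  y = -73/94, x = 73/94
row 2 ring = −(21/73)·(-73/94) = 21/94
totals (row 1 + row 2): sun 73/94 + (-73/94) = 0, ring 73/94 + 21/94 = 1, arm 73/94 + 0 = 73/94
asked cell (row1, arm) = 73/94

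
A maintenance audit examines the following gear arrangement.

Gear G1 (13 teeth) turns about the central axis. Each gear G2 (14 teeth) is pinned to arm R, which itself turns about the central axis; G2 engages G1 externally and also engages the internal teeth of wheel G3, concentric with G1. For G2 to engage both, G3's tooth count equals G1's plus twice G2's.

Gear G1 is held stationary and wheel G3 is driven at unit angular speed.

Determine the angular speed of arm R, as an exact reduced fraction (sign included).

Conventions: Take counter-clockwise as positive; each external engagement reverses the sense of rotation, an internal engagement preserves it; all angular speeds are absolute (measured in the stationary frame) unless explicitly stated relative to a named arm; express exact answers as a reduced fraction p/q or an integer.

recognized (axles ride arm R): planetary set, 13/14/41 teeth
ring teeth: 13 + 2·14 = 41
13(ω_sun−ω_arm) = −41(ω_ring−ω_arm),  ω_sun = 0, ω_ring = 1
13(0−ω_arm) = −41(1−ω_arm)  ⇒  54·ω_arm = 41  ⇒  ω_arm = 41/54
exact speed ratio = 41/54

41/54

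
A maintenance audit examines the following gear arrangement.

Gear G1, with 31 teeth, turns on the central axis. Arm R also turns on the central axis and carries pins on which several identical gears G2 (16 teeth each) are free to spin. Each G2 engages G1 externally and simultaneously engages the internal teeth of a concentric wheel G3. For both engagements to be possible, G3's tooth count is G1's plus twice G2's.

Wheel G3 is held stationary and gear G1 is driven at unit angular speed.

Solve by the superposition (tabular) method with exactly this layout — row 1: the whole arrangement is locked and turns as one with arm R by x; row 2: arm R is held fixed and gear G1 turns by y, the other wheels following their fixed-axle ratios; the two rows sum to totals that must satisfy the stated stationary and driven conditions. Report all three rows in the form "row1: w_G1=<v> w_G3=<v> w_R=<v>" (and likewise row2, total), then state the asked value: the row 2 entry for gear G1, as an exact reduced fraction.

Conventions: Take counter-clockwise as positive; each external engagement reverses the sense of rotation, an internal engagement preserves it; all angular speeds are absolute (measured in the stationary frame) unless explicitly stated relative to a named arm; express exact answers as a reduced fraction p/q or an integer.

topology: planetary set — G1 31T / G2 16T / G3 63T, arm = carrier (Willis)
row 1 — lock + rotate with arm: ω_sun = ω_ring = ω_arm = x
row 2: sun turns y, ring = −(31/63)·y, arm 0
boundary: total ω_ring = x − (31/63)·y = 0 and total ω_sun = x + y = 1  ⇒  y = 63/94, x = 31/94
row 2 ring = −(31/63)·63/94 = -31/94
totals (row 1 + row 2): sun 31/94 + 63/94 = 1, ring 31/94 + (-31/94) = 0, arm 31/94 + 0 = 31/94
asked cell (row2, sun) = 63/94

row1: w_G1=31/94 w_G3=31/94 w_R=31/94
row2: w_G1=63/94 w_G3=-31/94 w_R=0
total: w_G1=1 w_G3=0 w_R=31/94
asked value: 63/94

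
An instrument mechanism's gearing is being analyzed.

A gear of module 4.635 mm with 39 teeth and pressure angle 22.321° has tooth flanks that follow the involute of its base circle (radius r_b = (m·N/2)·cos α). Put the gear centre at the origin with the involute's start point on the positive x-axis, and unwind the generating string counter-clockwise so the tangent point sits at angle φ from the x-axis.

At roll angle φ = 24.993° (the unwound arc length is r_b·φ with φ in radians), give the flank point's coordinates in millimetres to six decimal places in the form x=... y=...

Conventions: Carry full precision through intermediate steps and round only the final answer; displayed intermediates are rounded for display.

x=91.190415 y=2.269546

class = single-mesh tooth geometry [base-circle involute, m = 4.635, 39T]
pitch radius r_p = m·N/2 = 4.635·39/2 = 90.382500
base radius r_b = r_p·cos α = 90.382500·cos 22.321° = 83.610192
roll angle φ = 24.993° = 0.43621014 rad
x = r_b·(cos φ + φ·sin φ) = 91.190415
y = r_b·(sin φ − φ·cos φ) = 2.269546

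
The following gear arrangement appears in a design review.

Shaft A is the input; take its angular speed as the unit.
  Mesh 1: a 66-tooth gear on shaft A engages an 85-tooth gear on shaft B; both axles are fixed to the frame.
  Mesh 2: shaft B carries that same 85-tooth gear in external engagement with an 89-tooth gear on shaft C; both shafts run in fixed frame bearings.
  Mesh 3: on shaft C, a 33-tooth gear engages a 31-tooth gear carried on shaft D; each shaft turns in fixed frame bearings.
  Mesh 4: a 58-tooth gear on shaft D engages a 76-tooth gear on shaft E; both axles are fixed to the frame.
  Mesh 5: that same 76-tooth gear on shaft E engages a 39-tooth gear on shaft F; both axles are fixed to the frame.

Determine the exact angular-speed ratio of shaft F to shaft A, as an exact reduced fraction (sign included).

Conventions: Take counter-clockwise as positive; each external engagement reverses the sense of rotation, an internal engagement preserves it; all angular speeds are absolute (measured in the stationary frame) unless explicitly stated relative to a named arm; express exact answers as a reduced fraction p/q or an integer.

-42108/35867

class = fixed-axis compound train [5 meshes; 5 ratios multiply, 5 sense flips]
mesh 1 [66T→85T]: running ratio 66/85, sense −
mesh 2 [85T→89T]: running ratio 66/89, sense +
mesh 3 [33T→31T]: running ratio 2178/2759, sense −
mesh 4 [58T→76T]: running ratio 31581/52421, sense +
mesh 5 [76T→39T]: running ratio 42108/35867, sense −
ω_out/ω_in = -42108/35867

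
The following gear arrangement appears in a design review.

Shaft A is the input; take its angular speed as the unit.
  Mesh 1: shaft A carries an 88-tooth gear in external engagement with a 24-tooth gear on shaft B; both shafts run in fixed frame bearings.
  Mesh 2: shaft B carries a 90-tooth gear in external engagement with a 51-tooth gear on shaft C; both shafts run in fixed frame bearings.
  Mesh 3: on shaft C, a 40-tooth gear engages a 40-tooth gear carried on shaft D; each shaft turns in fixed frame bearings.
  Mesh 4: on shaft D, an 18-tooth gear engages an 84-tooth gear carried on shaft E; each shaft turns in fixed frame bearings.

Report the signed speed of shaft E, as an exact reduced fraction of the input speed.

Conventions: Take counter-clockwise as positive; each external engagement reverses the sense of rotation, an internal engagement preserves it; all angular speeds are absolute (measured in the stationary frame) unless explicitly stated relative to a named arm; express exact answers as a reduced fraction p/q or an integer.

165/119

4-mesh fixed-axis compound train (all bearings frame-fixed)
mesh 1 [88T→24T]: |ω|/ω_in = 1×88/24 = 11/3, sense flips to −
mesh 2 [90T→51T]: |ω|/ω_in = (11/3)×90/51 = 110/17, sense flips to +
mesh 3 [40T→40T]: |ω|/ω_in = (110/17)×40/40 = 110/17, sense flips to −
mesh 4 [18T→84T]: |ω|/ω_in = (110/17)×18/84 = 165/119, sense flips to +
signed output speed (× input speed) = 165/119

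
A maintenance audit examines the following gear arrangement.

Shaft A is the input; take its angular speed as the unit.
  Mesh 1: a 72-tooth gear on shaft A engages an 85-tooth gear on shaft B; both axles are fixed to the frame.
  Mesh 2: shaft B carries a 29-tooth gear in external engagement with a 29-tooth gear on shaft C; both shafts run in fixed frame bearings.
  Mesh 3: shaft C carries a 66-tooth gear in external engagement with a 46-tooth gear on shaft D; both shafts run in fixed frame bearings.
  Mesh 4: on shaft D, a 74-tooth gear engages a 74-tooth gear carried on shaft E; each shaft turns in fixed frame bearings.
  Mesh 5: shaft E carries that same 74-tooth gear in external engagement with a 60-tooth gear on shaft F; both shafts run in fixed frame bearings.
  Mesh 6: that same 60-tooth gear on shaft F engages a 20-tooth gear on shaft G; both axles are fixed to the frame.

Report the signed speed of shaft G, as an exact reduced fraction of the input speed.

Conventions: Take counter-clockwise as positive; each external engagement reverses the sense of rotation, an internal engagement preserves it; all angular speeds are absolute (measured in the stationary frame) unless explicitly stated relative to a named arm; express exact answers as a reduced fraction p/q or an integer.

6-mesh fixed-axis compound train (all bearings frame-fixed)
mesh 1 [72T→85T]: |ω|/ω_in = 1×72/85 = 72/85, sense flips to −
mesh 2 [29T→29T]: |ω|/ω_in = (72/85)×29/29 = 72/85, sense flips to +
mesh 3 [66T→46T]: |ω|/ω_in = (72/85)×66/46 = 2376/1955, sense flips to −
mesh 4 [74T→74T]: |ω|/ω_in = (2376/1955)×74/74 = 2376/1955, sense flips to +
mesh 5 [74T→60T]: |ω|/ω_in = (2376/1955)×74/60 = 14652/9775, sense flips to −
mesh 6 [60T→20T]: |ω|/ω_in = (14652/9775)×60/20 = 43956/9775, sense flips to +
signed output speed (× input speed) = 43956/9775

43956/9775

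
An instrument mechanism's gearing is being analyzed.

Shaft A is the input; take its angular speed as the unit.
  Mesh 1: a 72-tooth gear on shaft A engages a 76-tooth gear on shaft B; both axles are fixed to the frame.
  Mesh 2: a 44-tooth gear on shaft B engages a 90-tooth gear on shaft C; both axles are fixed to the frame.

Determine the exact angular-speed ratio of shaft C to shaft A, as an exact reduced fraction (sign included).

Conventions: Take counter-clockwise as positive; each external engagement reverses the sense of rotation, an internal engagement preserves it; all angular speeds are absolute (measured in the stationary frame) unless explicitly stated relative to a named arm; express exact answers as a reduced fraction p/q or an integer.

class = fixed-axis compound train [2 meshes; 2 ratios multiply, 2 sense flips]
mesh 1 [72T→76T]: running ratio 18/19, sense −
mesh 2 [44T→90T]: running ratio 44/95, sense +
ω_out/ω_in = 44/95

44/95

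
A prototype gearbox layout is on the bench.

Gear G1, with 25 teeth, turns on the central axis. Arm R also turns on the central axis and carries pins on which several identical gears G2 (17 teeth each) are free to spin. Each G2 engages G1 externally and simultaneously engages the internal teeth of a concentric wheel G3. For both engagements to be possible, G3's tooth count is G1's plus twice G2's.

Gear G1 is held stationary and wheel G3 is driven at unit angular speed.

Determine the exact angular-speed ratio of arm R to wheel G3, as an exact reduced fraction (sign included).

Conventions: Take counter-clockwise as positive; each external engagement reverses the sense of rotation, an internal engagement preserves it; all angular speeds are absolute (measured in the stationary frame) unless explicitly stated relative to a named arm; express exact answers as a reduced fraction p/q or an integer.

59/84

topology: planetary set — G1 25T / G2 17T / G3 59T, arm = carrier (Willis)
ring teeth: 25 + 2·17 = 59
25(ω_sun−ω_arm) = −59(ω_ring−ω_arm),  ω_sun = 0, ω_ring = 1
25(0−ω_arm) = −59(1−ω_arm)  ⇒  84·ω_arm = 59  ⇒  ω_arm = 59/84
ω_out/ω_in = 59/84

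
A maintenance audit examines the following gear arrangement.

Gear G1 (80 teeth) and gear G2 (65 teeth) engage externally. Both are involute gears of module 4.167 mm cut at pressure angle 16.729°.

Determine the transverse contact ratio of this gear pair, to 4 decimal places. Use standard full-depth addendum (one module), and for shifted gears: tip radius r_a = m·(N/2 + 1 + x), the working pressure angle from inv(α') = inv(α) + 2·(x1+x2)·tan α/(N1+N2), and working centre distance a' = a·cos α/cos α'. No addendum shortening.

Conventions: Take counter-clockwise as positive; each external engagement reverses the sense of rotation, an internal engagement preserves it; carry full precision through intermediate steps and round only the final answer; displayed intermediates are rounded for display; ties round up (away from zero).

class = single-mesh tooth geometry [involute pair 80T × 65T, m = 4.167]
base radii: r_b1 = 159.625590, r_b2 = 129.695792
tip radii: r_a1 = 170.847000, r_a2 = 139.594500
no profile shift: α' = α, a' = a
action lengths: √(r_a1²−r_b1²) = 60.896374, √(r_a2²−r_b2²) = 51.629701
base pitch p_b = π·m·cos α = 12.536965
CR = (60.896374 + 51.629701 − 302.107500·sin 16.72900°)/12.536965 = 2.039238
contact ratio ≈ 2.0392

2.0392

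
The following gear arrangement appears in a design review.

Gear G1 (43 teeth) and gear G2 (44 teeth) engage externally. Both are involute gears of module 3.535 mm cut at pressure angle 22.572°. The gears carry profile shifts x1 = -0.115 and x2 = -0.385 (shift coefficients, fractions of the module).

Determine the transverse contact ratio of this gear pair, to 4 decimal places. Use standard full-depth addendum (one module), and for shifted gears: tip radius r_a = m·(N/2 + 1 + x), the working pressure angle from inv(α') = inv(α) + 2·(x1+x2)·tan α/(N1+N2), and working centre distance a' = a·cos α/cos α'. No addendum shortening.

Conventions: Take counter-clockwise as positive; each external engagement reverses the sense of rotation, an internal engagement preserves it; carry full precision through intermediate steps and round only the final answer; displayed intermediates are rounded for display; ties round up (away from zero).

1.7178

topology: single-mesh involute geometry — m = 3.535, 43T/44T pair
base radii: r_b1 = 70.180550, r_b2 = 71.812655
tip radii: r_a1 = 79.130975, r_a2 = 79.944025
inv(α') = inv(22.572°) + 2·(-0.115-0.385)·tan α/(43+44) = 0.01695285  ⇒  α' = 20.84633°
a' = a·cos α / cos α' = 153.7725·cos 22.572°/cos 20.84633° = 151.939430
action lengths: √(r_a1²−r_b1²) = 36.556828, √(r_a2²−r_b2²) = 35.128189
base pitch p_b = π·m·cos α = 10.254823
CR = (36.556828 + 35.128189 − 151.939430·sin 20.84633°)/10.254823 = 1.717770
contact ratio ≈ 1.7178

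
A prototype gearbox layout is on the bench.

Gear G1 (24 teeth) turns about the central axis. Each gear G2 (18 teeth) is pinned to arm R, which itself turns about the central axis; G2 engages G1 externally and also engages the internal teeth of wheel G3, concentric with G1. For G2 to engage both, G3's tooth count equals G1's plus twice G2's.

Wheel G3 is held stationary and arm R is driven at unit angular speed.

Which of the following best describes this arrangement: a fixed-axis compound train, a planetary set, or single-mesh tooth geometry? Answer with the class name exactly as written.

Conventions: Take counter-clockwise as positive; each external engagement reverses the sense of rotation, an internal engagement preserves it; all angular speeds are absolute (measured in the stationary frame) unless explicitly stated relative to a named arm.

planetary set (24T centre, 18T on arm, 60T internal) — Willis relation
classification: planetary set

planetary set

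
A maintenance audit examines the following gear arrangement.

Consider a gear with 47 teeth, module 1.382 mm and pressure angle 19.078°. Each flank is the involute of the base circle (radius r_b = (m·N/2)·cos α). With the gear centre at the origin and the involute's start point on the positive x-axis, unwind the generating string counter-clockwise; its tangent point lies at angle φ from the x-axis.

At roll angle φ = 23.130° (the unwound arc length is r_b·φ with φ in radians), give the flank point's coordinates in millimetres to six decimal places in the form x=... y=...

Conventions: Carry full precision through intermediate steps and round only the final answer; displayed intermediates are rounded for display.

single-mesh involute tooth geometry (47T wheel at module 1.382)
pitch radius r_p = m·N/2 = 1.382·47/2 = 32.477000
base radius r_b = r_p·cos α = 32.477000·cos 19.078° = 30.693184
roll angle φ = 23.130° = 0.40369466 rad
x = r_b·(cos φ + φ·sin φ) = 33.093230
y = r_b·(sin φ − φ·cos φ) = 0.662194

x=33.093230 y=0.662194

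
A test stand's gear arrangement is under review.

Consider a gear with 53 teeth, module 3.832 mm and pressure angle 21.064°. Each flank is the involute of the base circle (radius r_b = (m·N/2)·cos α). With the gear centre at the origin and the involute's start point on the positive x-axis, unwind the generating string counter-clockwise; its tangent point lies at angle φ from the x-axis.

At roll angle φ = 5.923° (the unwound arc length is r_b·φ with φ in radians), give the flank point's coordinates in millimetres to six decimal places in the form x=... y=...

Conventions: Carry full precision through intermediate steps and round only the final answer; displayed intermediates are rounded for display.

class = single-mesh tooth geometry [base-circle involute, m = 3.832, 53T]
pitch radius r_p = m·N/2 = 3.832·53/2 = 101.548000
base radius r_b = r_p·cos α = 101.548000·cos 21.064° = 94.762516
roll angle φ = 5.923° = 0.10337585 rad
x = r_b·(cos φ + φ·sin φ) = 95.267507
y = r_b·(sin φ − φ·cos φ) = 0.034858

x=95.267507 y=0.034858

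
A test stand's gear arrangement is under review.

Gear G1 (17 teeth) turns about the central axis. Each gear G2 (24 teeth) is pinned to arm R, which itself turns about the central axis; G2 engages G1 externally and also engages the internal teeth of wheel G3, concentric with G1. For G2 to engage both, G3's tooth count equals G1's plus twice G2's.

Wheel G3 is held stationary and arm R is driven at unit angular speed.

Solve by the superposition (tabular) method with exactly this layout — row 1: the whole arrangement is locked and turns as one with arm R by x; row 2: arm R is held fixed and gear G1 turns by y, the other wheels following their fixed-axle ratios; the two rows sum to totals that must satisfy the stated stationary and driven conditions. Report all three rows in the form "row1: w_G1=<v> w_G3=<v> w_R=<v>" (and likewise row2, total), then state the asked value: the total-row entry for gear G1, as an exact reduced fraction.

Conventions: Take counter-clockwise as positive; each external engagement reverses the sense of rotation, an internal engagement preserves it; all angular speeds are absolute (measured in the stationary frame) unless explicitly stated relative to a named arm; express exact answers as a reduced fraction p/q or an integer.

recognized (axles ride arm R): planetary set, 17/24/65 teeth
row 1 (train locked, turned with arm): all members turn x
superposition row 2 [arm held]: sun y, ring −(17/65)·y, arm 0
boundary: total ω_ring = x − (17/65)·y = 0 and total ω_arm = x = 1  ⇒  y = 65/17, x = 1
row 2 ring = −(17/65)·65/17 = -1
totals (row 1 + row 2): sun 1 + 65/17 = 82/17, ring 1 + (-1) = 0, arm 1 + 0 = 1
asked cell (total, sun) = 82/17

row1: w_G1=1 w_G3=1 w_R=1
row2: w_G1=65/17 w_G3=-1 w_R=0
total: w_G1=82/17 w_G3=0 w_R=1
asked value: 82/17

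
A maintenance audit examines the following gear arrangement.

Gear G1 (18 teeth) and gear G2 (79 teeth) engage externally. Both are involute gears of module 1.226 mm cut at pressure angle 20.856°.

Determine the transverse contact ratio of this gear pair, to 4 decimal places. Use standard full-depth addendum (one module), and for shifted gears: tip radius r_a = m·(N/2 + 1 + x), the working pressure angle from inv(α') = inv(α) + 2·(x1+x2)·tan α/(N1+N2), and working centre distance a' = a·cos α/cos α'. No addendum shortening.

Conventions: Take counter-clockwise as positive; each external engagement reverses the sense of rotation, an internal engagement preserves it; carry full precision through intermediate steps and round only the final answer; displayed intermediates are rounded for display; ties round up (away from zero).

1.6381

topology: single-mesh involute geometry — m = 1.226, 18T/79T pair
base radii: r_b1 = 10.311032, r_b2 = 45.253974
tip radii: r_a1 = 12.260000, r_a2 = 49.653000
no profile shift: α' = α, a' = a
action lengths: √(r_a1²−r_b1²) = 6.632512, √(r_a2²−r_b2²) = 20.432775
base pitch p_b = π·m·cos α = 3.599229
CR = (6.632512 + 20.432775 − 59.461000·sin 20.85600°)/3.599229 = 1.638116
contact ratio ≈ 1.6381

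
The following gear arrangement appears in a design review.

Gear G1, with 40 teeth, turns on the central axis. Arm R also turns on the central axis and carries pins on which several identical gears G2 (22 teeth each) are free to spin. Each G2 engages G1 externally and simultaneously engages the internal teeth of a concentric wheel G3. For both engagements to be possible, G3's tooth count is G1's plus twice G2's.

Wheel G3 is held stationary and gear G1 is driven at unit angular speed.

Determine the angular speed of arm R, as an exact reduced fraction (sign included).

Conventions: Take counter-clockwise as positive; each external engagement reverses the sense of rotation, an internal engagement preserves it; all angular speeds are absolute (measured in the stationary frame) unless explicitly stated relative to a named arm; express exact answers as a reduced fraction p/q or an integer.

10/31

class = planetary set [G3 = 40+2·22 = 84; Willis about the carrier]
ring teeth: 40 + 2·22 = 84
40(ω_sun−ω_arm) = −84(ω_ring−ω_arm),  ω_ring = 0, ω_sun = 1
40(1−ω_arm) = −84(0−ω_arm)  ⇒  124·ω_arm = 40  ⇒  ω_arm = 10/31
exact speed ratio = 10/31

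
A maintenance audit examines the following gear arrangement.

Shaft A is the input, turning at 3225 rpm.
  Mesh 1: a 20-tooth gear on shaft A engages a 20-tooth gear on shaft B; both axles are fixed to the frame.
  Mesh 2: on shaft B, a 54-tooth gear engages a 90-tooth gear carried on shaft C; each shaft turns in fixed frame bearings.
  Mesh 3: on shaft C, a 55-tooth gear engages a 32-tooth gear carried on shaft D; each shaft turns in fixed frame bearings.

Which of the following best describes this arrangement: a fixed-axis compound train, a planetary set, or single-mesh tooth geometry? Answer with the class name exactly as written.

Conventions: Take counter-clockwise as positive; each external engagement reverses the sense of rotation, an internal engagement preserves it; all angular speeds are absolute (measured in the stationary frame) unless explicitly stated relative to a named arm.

fixed-axis compound train

recognized (4 fixed axles, 3 meshes): fixed-axis compound train
classification: fixed-axis compound train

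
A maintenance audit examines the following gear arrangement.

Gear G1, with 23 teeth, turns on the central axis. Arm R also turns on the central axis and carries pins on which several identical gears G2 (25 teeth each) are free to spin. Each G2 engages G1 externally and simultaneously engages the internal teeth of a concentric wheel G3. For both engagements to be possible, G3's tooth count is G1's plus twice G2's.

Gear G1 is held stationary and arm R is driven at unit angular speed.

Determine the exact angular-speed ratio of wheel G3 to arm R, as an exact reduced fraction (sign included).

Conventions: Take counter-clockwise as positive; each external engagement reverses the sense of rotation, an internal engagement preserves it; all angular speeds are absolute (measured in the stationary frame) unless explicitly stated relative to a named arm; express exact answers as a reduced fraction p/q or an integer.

96/73

class = planetary set [G3 = 23+2·25 = 73; Willis about the carrier]
ring teeth: 23 + 2·25 = 73
23(ω_sun−ω_arm) = −73(ω_ring−ω_arm),  ω_sun = 0, ω_arm = 1
ω_ring = 1 − (23/73)(0−1) = 96/73
ω_out/ω_in = 96/73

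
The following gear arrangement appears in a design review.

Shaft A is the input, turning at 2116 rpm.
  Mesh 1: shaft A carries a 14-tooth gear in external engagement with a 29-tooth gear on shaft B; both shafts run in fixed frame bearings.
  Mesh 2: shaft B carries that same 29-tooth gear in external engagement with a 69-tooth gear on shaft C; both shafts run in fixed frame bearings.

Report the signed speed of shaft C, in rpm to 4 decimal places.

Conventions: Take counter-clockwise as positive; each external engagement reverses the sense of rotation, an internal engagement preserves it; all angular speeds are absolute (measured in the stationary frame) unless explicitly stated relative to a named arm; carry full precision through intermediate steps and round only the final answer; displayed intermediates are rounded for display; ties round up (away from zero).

+429.3333 rpm

class = fixed-axis compound train [2 meshes; 2 ratios multiply, 2 sense flips]
mesh 1 [14T→29T]: ω = 2116.0000×14/29 = 1021.5172 rpm, sense flips to −
mesh 2 [29T→69T]: ω = 1021.5172×29/69 = 429.3333 rpm, sense flips to +
signed output speed = +429.3333 rpm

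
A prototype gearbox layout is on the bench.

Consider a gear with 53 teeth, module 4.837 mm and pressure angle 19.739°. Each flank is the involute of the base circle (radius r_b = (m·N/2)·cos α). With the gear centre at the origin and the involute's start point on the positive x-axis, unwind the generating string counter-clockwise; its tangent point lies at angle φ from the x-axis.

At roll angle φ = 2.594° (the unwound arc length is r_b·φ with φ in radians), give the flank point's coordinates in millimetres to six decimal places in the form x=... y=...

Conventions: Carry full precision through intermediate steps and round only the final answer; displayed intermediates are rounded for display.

x=120.772310 y=0.003731

recognized (one wheel, involute flank): single-mesh tooth geometry, m = 4.837, N = 53
pitch radius r_p = m·N/2 = 4.837·53/2 = 128.180500
base radius r_b = r_p·cos α = 128.180500·cos 19.739° = 120.648726
roll angle φ = 2.594° = 0.04527384 rad
x = r_b·(cos φ + φ·sin φ) = 120.772310
y = r_b·(sin φ − φ·cos φ) = 0.003731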